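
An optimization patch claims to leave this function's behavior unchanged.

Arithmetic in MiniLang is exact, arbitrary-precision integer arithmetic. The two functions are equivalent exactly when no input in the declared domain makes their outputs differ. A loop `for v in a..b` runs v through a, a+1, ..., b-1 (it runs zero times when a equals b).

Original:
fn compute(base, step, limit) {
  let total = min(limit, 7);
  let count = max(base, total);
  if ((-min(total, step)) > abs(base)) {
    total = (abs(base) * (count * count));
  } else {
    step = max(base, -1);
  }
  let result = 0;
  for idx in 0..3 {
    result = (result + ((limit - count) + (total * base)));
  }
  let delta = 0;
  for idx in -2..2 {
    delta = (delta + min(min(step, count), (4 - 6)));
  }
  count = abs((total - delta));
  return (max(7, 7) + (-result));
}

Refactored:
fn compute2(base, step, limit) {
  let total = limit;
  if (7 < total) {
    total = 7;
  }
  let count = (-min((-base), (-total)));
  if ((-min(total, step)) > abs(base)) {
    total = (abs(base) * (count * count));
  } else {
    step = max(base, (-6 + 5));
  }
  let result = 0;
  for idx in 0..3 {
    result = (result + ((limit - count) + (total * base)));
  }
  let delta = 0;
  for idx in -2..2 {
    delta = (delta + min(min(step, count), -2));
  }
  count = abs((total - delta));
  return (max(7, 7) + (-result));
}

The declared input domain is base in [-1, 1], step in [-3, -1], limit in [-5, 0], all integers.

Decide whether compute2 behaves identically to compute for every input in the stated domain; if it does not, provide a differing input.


Reading the diff, among the changes: min/max/abs usage differs; arithmetic usage differs; statement counts differ; comparison usage differs; branching structure differs; constant usage differs.
As a probe, take base=1, step=-2, limit=-1: compute runs total=-1, then count=1, then ((-min(total, step)) > abs(base)) is true, then total=1, then result=0, then (idx=0), then result=-1, then (idx=1), then result=-2, then (idx=2), then result=-3, then delta=0, then (idx=-2), then delta=-2, then (idx=-1), then delta=-4, then (idx=0), then delta=-6, then (idx=1), then delta=-8, then count=9, then returns 10; compute2 runs total=-1, then (7 < total) is false, then count=1, then ((-min(total, step)) > abs(base)) is true, then total=1, then result=0, then (idx=0), then result=-1, then (idx=1), then result=-2, then (idx=2), then result=-3, then delta=0, then (idx=-2), then delta=-2, then (idx=-1), then delta=-4, then (idx=0), then delta=-6, then (idx=1), then delta=-8, then count=9, then returns 10; both end at 10.
Across all 54 domain points the two functions coincide.
verdict: equivalent


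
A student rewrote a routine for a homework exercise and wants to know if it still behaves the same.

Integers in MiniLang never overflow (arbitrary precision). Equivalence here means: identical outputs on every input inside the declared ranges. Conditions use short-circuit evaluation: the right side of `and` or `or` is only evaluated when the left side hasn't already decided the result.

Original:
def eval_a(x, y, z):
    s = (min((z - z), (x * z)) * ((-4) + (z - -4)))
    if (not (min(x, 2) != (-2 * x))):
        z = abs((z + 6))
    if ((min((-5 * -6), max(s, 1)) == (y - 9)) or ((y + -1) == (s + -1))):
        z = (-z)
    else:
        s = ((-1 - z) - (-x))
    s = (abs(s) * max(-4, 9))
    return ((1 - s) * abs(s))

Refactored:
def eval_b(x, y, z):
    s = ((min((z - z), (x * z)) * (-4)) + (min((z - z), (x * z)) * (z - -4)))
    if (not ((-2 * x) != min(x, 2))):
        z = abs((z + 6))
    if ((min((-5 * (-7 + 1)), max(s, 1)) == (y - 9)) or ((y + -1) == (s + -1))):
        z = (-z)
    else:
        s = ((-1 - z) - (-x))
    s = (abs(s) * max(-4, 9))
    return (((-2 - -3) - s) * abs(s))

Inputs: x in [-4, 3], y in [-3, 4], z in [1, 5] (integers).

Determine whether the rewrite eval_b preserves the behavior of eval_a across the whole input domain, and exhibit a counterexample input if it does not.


This is a faithful refactor — constant usage differs, plus min/max/abs usage differs, plus arithmetic usage differs, but the computed results match everywhere.
Spot check at x=3, y=2, z=4 — eval_a: s := 0 | (not (min(x, 2) != (-2 * x))): false | ((min((-5 * -6), max(s, 1)) == (y - 9)) or ((y + -1) == (s + -1))): false | s := -2 | s := 18 | result -306. eval_b: s := 0 | (not ((-2 * x) != min(x, 2))): false | ((min((-5 * (-7 + 1)), max(s, 1)) == (y - 9)) or ((y + -1) == (s + -1))): false | s := -2 | s := 18 | result -306. Both give -306.
Every one of the 320 inputs gives matching results.
verdict: equivalent


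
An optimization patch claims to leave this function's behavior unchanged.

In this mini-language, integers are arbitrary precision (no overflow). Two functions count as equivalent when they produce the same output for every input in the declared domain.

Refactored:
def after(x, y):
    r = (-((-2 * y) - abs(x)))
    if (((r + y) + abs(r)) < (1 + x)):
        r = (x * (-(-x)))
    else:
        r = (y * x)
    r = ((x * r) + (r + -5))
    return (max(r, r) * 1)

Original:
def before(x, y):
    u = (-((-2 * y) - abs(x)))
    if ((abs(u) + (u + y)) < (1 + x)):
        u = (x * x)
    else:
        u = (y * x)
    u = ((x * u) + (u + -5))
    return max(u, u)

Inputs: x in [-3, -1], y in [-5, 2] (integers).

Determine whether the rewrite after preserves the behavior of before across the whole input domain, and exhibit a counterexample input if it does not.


Equivalent — the differences include arithmetic usage differs, plus local variable names differ, plus constant usage differs, yet no declared input distinguishes the two.
One worked example (x=-3, y=1) — before: u becomes 5; next ((abs(u) + (u + y)) < (1 + x)) evaluates to false; next u becomes -3; next u becomes 1; next final value 1; after: r becomes 5; next (((r + y) + abs(r)) < (1 + x)) evaluates to false; next r becomes -3; next r becomes 1; next final value 1; agreement on 1.
Checked all 24 inputs in the declared domain: the outputs agree on every one.
verdict: equivalent


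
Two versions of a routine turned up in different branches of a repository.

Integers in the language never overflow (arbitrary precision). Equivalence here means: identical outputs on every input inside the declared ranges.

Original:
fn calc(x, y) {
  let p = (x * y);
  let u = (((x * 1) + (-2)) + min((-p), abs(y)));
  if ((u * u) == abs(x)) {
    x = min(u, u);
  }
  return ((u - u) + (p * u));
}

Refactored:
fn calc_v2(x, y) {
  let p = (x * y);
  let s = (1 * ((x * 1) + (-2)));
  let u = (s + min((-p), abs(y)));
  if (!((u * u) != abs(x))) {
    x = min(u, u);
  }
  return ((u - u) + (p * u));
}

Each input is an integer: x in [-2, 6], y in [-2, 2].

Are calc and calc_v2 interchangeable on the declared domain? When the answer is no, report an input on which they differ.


Side by side, the visible changes include: statement counts differ; and constant usage differs; and boolean connective usage differs; and comparison usage differs; and arithmetic usage differs; and local variable names differ.
As a probe, take x=1, y=0: calc runs p := 0 | u := -1 | ((u * u) == abs(x)): true | x := -1 | result 0; calc_v2 runs p := 0 | s := -1 | u := -1 | (!((u * u) != abs(x))): true | x := -1 | result 0; both end at 0.
An exhaustive pass over the 45 declared inputs shows identical outputs.
verdict: equivalent


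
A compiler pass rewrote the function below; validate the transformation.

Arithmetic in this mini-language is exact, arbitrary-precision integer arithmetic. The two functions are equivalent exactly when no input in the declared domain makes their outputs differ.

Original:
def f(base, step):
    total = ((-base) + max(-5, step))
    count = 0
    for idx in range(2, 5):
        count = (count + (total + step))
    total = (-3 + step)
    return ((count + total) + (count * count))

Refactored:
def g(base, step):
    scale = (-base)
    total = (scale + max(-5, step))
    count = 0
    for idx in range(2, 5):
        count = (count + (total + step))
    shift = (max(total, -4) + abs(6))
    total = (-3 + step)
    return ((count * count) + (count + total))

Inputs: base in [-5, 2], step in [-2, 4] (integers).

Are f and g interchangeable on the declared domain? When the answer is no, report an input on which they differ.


Differences: min/max/abs usage differs; and local variable names differ; and statement counts differ; and arithmetic usage differs; and constant usage differs — yet all 56 inputs agree.
verdict: equivalent


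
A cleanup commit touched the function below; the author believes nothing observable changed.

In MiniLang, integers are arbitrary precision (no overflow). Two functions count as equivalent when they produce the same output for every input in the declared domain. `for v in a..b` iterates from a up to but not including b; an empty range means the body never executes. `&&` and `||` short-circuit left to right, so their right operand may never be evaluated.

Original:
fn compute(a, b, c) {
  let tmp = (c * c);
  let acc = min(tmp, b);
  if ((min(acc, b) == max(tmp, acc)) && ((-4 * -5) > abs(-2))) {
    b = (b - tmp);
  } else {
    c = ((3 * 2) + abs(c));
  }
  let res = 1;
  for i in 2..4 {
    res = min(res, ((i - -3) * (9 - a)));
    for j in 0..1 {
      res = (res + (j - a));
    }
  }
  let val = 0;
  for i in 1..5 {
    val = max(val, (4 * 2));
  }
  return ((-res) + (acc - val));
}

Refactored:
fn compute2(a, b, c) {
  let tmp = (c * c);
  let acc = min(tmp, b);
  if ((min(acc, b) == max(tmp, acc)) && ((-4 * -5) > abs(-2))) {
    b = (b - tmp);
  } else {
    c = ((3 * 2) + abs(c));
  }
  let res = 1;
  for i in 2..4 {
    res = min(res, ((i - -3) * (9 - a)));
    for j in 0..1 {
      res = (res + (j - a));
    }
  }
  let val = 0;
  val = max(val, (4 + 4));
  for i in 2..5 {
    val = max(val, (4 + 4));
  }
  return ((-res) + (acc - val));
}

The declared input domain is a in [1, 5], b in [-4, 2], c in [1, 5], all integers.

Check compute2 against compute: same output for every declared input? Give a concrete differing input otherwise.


The two are interchangeable: constant usage differs; also min/max/abs usage differs; also loop structure differs; also statement counts differ; also arithmetic usage differs, and every declared input agrees.
As a probe, take a=5, b=-2, c=4: compute runs tmp becomes 16; next acc becomes -2; next ((min(acc, b) == max(tmp, acc)) && ((-4 * -5) > abs(-2))) evaluates to false; next c becomes 10; next res becomes 1; next at i=2:; next res becomes 1; next at j=0:; next res becomes -4; next at i=3:; next res becomes -4; next at j=0:; next res becomes -9; next val becomes 0; next at i=1:; next val becomes 8; next at i=2:; next val becomes 8; next at i=3:; next val becomes 8; next at i=4:; next val becomes 8; next final value -1; compute2 runs tmp becomes 16; next acc becomes -2; next ((min(acc, b) == max(tmp, acc)) && ((-4 * -5) > abs(-2))) evaluates to false; next c becomes 10; next res becomes 1; next at i=2:; next res becomes 1; next at j=0:; next res becomes -4; next at i=3:; next res becomes -4; next at j=0:; next res becomes -9; next val becomes 0; next val becomes 8; next at i=2:; next val becomes 8; next at i=3:; next val becomes 8; next at i=4:; next val becomes 8; next final value -1; both end at -1.
Across all 175 domain points the two functions coincide.
verdict: equivalent


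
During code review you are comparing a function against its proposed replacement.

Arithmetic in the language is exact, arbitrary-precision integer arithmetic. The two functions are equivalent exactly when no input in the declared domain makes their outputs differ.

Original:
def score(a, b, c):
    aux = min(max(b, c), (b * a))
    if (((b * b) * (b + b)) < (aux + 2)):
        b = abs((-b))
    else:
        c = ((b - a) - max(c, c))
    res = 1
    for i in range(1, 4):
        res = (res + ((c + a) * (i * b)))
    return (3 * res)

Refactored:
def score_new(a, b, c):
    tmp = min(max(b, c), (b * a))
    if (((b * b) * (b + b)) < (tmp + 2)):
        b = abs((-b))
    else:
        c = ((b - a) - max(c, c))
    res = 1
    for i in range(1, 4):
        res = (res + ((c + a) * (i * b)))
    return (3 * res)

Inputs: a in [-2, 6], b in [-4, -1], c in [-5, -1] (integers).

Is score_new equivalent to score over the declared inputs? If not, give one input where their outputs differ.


The two versions differ — the changes include local variable names differ.
One worked example (a=6, b=-1, c=-4) — score: aux becomes -6; next (((b * b) * (b + b)) < (aux + 2)) evaluates to false; next c becomes -3; next res becomes 1; next at i=1:; next res becomes -2; next at i=2:; next res becomes -8; next at i=3:; next res becomes -17; next final value -51; score_new: tmp becomes -6; next (((b * b) * (b + b)) < (tmp + 2)) evaluates to false; next c becomes -3; next res becomes 1; next at i=1:; next res becomes -2; next at i=2:; next res becomes -8; next at i=3:; next res becomes -17; next final value -51; agreement on -51.
Every one of the 180 inputs gives matching results.
verdict: equivalent


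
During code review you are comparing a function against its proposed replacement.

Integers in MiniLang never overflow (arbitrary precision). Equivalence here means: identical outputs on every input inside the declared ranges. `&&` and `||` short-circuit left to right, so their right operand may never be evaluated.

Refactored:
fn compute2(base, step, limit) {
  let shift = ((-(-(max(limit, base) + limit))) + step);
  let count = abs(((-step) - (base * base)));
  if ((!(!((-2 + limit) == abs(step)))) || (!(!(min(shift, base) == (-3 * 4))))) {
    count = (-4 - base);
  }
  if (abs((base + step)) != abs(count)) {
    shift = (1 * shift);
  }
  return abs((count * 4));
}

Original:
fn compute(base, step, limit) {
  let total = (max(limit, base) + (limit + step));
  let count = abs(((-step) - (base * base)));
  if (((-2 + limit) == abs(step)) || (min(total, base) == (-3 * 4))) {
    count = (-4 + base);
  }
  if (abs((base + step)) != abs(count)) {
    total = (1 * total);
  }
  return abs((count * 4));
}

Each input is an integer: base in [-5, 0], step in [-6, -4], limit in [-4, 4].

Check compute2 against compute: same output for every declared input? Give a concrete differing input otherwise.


The rewrite breaks on base=-5, step=-6, limit=-3, where the results are 36 and 4.
compute: total := -12 | count := 19 | (((-2 + limit) == abs(step)) || (min(total, base) == (-3 * 4))): true | count := -9 | (abs((base + step)) != abs(count)): true | total := -12 | result 36
compute2: shift := -12 | count := 19 | ((!(!((-2 + limit) == abs(step)))) || (!(!(min(shift, base) == (-3 * 4))))): true | count := 1 | (abs((base + step)) != abs(count)): true | shift := -12 | result 4
verdict: not equivalent; witness: base=-5, step=-6, limit=-3


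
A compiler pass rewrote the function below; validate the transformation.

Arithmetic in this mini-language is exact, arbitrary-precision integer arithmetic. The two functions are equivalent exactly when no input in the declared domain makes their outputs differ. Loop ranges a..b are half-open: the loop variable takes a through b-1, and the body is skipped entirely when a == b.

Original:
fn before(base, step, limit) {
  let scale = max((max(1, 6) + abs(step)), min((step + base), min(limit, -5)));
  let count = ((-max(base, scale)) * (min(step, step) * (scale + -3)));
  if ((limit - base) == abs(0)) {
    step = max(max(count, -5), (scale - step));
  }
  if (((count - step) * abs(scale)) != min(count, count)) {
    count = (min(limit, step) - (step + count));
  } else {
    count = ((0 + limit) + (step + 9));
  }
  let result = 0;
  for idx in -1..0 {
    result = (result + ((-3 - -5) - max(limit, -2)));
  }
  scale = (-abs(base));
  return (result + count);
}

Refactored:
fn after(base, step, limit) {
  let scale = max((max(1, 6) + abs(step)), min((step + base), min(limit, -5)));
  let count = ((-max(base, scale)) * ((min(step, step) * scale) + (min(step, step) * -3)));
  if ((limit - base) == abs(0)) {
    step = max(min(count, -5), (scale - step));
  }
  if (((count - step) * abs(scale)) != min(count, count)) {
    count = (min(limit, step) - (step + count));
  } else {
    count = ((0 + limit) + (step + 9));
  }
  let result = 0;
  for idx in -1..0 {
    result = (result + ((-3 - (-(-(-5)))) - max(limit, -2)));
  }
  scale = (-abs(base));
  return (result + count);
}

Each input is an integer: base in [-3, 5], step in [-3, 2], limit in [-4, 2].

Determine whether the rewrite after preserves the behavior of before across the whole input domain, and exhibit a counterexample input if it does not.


base=-3, step=-3, limit=-3 yields -323 from before but -173 from after.
verdict: not equivalent; witness: base=-3, step=-3, limit=-3


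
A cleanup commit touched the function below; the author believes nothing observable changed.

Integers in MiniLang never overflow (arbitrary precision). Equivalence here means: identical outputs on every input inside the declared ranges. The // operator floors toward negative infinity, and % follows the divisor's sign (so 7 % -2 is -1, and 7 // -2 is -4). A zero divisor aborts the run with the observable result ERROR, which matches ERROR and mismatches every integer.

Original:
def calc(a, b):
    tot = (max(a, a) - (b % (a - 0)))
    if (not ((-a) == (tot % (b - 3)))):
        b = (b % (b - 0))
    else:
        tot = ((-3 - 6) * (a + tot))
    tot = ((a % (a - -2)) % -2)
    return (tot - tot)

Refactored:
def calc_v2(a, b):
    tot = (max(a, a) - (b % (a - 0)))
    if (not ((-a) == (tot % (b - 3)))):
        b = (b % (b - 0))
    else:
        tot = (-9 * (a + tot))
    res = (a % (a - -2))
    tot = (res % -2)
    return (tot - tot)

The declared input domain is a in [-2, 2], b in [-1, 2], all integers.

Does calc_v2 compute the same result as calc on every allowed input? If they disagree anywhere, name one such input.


Comparing the listings, the differences include: arithmetic usage differs, statement counts differ, local variable names differ, constant usage differs.
Tracing a=-1, b=1: calc: tot := -1 | (not ((-a) == (tot % (b - 3)))): true | b := 0 | tot := 0 | result 0 | calc_v2: tot := -1 | (not ((-a) == (tot % (b - 3)))): true | b := 0 | res := 0 | tot := 0 | result 0 — matching result 0.
Every one of the 20 inputs gives matching results.
verdict: equivalent


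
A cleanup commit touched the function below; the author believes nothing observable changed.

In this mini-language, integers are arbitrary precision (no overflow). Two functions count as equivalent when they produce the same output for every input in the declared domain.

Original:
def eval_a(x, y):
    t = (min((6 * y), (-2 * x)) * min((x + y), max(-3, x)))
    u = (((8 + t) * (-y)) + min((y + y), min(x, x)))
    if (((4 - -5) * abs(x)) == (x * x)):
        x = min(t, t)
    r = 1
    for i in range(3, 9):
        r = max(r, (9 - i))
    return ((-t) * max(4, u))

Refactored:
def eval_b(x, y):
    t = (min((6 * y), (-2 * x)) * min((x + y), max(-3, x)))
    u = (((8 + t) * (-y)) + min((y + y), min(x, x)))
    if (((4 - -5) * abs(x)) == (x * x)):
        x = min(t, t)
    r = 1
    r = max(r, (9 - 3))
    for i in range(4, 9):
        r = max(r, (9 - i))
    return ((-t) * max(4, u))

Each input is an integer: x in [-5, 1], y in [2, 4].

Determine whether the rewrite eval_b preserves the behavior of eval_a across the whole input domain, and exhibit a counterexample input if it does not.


Although statement counts differ; and min/max/abs usage differs; and arithmetic usage differs; and loop structure differs; and constant usage differs, 21/21 inputs agree.
verdict: equivalent


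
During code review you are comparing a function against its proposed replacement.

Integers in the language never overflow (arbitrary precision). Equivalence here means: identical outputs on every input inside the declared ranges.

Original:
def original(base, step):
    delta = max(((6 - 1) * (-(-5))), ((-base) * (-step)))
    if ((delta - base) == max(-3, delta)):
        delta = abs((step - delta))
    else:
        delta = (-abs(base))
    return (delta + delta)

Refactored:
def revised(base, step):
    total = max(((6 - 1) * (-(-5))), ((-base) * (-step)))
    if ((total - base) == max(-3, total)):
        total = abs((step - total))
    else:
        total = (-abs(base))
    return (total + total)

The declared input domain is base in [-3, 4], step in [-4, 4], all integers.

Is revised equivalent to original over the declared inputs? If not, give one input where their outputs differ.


Equivalent — the differences include local variable names differ, yet no declared input distinguishes the two.
Tracing base=2, step=4: original: delta=25, then ((delta - base) == max(-3, delta)) is false, then delta=-2, then returns -4 | revised: total=25, then ((total - base) == max(-3, total)) is false, then total=-2, then returns -4 — matching result -4.
Checked all 72 inputs in the declared domain: the outputs agree on every one.
verdict: equivalent


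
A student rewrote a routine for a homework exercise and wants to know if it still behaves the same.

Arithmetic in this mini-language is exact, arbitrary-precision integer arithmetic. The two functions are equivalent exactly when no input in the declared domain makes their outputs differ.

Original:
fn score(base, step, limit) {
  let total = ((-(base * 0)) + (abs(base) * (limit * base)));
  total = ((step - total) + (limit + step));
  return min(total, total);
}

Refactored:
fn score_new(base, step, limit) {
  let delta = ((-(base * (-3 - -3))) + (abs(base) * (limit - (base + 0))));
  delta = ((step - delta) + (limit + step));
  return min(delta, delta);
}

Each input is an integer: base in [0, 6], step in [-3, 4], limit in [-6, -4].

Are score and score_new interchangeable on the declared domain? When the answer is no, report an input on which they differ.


Evaluate both at base=1, step=-3, limit=-6.
score: total = -6; total = -6; return -6
score_new: delta = -7; delta = -5; return -5
-6 against -5: the behavior changed.
verdict: not equivalent; witness: base=1, step=-3, limit=-6


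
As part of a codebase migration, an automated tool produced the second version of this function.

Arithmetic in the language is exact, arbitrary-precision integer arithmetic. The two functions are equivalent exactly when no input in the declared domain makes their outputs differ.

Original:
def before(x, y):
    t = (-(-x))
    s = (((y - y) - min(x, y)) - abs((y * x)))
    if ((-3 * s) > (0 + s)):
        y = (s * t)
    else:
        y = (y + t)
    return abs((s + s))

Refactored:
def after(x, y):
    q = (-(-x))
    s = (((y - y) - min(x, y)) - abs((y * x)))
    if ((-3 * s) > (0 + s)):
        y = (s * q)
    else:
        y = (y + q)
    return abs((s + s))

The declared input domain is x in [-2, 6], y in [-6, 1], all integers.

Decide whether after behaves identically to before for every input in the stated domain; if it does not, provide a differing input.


Differences: local variable names differ — yet all 72 inputs agree.
verdict: equivalent


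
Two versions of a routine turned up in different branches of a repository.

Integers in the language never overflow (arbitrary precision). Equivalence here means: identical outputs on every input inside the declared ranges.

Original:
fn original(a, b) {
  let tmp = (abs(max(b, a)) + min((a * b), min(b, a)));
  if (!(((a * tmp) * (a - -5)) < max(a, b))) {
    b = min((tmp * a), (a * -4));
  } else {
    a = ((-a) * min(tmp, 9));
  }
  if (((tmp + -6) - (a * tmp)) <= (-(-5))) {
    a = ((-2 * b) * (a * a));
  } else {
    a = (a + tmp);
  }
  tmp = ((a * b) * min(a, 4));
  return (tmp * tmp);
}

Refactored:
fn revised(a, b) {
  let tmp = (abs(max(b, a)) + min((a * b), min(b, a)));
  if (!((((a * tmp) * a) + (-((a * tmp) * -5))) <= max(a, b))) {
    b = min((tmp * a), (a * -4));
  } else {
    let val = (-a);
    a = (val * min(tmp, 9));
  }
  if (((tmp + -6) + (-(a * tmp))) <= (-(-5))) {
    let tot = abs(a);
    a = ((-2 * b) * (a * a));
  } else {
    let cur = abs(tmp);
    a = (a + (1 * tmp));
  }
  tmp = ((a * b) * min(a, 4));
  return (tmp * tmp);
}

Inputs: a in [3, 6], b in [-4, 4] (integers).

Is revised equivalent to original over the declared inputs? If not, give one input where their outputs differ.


Whatever the rewrite altered, no input in the stated domain can expose a difference.
As a probe, take a=3, b=-2: original runs tmp = -3; (!(((a * tmp) * (a - -5)) < max(a, b))) -> false; a = 9; (((tmp + -6) - (a * tmp)) <= (-(-5))) -> false; a = 6; tmp = -48; return 2304; revised runs tmp = -3; (!((((a * tmp) * a) + (-((a * tmp) * -5))) <= max(a, b))) -> false; val = -3; a = 9; (((tmp + -6) + (-(a * tmp))) <= (-(-5))) -> false; cur = 3; a = 6; tmp = -48; return 2304; both end at 2304.
Across all 36 domain points the two functions coincide.
verdict: equivalent


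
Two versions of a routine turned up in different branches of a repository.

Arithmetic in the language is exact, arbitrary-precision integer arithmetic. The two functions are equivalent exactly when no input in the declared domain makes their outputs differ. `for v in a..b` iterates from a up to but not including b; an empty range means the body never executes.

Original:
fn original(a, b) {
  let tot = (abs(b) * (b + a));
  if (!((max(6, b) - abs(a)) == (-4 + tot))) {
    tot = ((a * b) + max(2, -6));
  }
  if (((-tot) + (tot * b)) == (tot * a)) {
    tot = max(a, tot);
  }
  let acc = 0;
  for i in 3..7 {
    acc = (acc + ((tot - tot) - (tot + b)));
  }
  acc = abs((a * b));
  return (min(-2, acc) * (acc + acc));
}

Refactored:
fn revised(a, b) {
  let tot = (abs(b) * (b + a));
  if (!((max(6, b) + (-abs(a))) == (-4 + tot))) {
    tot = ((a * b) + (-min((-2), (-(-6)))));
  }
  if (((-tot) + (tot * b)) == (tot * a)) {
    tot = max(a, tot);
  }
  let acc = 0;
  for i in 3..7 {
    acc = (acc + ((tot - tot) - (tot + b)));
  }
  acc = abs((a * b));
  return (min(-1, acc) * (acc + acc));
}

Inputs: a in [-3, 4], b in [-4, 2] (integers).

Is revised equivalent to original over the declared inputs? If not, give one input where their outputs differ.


On input a=-3, b=-4, original returns -48 while revised returns -24.
verdict: not equivalent; witness: a=-3, b=-4


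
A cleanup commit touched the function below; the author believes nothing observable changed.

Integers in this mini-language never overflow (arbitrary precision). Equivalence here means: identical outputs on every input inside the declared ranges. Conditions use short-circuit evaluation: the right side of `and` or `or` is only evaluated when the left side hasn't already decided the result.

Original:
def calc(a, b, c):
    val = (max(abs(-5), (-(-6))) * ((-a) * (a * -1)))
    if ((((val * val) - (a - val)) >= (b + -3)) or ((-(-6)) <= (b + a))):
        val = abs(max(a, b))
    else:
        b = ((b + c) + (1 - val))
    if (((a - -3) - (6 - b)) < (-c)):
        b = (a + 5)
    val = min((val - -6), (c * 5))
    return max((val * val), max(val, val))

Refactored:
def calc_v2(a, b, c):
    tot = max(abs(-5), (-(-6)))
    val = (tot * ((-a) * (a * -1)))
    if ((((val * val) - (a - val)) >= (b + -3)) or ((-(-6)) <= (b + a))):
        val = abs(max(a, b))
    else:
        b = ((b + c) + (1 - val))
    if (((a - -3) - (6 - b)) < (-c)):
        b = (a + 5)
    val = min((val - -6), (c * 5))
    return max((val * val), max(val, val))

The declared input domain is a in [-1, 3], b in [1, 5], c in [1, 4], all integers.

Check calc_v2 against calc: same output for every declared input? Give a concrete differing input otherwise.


Comparing the listings, the differences include: statement counts differ, and local variable names differ.
Tracing a=3, b=1, c=3: calc: val=54, then ((((val * val) - (a - val)) >= (b + -3)) or ((-(-6)) <= (b + a))) is true, then val=3, then (((a - -3) - (6 - b)) < (-c)) is false, then val=9, then returns 81 | calc_v2: tot=6, then val=54, then ((((val * val) - (a - val)) >= (b + -3)) or ((-(-6)) <= (b + a))) is true, then val=3, then (((a - -3) - (6 - b)) < (-c)) is false, then val=9, then returns 81 — matching result 81.
An exhaustive pass over the 100 declared inputs shows identical outputs.
verdict: equivalent


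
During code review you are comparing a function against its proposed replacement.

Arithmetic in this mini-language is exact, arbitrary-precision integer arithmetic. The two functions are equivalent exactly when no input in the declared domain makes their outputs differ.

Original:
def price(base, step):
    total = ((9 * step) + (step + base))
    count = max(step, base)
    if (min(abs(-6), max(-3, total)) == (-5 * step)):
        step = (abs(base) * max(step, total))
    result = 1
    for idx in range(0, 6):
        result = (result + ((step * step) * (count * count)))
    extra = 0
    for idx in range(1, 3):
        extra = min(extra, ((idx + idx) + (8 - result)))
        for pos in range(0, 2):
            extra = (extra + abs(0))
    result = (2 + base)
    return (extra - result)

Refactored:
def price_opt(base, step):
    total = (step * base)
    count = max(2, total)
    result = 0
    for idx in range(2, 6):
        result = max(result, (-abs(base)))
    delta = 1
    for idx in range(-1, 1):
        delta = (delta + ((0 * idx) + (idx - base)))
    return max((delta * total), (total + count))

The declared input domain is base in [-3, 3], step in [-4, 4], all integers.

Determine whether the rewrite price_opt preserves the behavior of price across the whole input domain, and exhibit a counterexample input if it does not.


Try base=-3, step=-4.
price: total=-43, then count=-3, then (min(abs(-6), max(-3, total)) == (-5 * step)) is false, then result=1, then (idx=0), then result=145, then (idx=1), then result=289, then (idx=2), then result=433, then (idx=3), then result=577, then (idx=4), then result=721, then (idx=5), then result=865, then extra=0, then (idx=1), then extra=-855, then (pos=0), then extra=-855, then (pos=1), then extra=-855, then (idx=2), then extra=-855, then (pos=0), then extra=-855, then (pos=1), then extra=-855, then result=-1, then returns -854
price_opt: total=12, then count=12, then result=0, then (idx=2), then result=0, then (idx=3), then result=0, then (idx=4), then result=0, then (idx=5), then result=0, then delta=1, then (idx=-1), then delta=3, then (idx=0), then delta=6, then returns 72
-854 against 72: the behavior changed.
verdict: not equivalent; witness: base=-3, step=-4


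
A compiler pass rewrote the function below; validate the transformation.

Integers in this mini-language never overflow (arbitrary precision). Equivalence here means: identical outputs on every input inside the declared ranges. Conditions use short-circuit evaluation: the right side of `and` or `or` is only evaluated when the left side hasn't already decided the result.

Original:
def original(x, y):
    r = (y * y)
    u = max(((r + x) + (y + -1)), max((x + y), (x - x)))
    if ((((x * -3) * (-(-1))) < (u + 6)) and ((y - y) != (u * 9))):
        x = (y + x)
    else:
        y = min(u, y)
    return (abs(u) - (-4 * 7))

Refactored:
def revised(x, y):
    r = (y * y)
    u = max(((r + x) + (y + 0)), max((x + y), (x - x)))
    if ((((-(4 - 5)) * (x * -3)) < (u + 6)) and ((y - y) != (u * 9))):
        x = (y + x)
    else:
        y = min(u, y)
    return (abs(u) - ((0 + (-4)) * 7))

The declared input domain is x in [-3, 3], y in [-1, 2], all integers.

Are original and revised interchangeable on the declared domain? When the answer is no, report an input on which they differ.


There is a counterexample at x=-3, y=2: 30 on one side, 31 on the other.
original: r=4, then u=2, then ((((x * -3) * (-(-1))) < (u + 6)) and ((y - y) != (u * 9))) is false, then y=2, then returns 30
revised: r=4, then u=3, then ((((-(4 - 5)) * (x * -3)) < (u + 6)) and ((y - y) != (u * 9))) is false, then y=2, then returns 31
verdict: not equivalent; witness: x=-3, y=2


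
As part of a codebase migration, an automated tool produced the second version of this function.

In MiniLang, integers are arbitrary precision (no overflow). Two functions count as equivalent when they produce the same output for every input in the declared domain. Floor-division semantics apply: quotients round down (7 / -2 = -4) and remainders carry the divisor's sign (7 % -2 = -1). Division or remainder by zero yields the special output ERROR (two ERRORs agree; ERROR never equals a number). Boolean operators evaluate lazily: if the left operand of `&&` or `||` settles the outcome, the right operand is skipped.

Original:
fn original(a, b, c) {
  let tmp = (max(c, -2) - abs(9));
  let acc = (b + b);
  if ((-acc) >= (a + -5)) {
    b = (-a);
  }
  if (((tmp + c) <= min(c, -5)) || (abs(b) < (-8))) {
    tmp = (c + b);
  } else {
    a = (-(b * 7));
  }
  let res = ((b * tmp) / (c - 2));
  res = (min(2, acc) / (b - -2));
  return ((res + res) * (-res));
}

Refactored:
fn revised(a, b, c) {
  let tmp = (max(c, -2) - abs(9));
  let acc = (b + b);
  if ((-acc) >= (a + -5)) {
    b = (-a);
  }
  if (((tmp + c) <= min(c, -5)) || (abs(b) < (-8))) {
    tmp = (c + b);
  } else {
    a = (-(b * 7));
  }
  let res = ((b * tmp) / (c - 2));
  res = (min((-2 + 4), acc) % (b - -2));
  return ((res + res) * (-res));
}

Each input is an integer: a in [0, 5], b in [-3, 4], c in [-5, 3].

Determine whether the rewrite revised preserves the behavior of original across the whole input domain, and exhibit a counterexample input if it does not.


a=0, b=-3, c=-5 yields -18 from original but 0 from revised.
verdict: not equivalent; witness: a=0, b=-3, c=-5


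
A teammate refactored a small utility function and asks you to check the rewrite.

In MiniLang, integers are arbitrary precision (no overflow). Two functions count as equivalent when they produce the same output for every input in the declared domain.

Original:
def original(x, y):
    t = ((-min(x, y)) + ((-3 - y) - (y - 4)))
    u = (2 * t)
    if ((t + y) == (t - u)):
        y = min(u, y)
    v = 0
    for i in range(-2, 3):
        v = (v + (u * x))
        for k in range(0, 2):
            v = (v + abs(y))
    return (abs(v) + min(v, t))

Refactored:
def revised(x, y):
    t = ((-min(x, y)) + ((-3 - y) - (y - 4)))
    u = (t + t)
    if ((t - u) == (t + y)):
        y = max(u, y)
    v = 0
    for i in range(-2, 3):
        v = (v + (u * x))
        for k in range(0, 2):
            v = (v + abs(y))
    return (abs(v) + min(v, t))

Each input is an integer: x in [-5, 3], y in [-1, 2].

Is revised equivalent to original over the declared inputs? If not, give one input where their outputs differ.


The edit looks behavioral (`min(u, y)` became `max(u, y)`), but over these ranges it never changes the outcome; all 36 inputs agree.
verdict: equivalent


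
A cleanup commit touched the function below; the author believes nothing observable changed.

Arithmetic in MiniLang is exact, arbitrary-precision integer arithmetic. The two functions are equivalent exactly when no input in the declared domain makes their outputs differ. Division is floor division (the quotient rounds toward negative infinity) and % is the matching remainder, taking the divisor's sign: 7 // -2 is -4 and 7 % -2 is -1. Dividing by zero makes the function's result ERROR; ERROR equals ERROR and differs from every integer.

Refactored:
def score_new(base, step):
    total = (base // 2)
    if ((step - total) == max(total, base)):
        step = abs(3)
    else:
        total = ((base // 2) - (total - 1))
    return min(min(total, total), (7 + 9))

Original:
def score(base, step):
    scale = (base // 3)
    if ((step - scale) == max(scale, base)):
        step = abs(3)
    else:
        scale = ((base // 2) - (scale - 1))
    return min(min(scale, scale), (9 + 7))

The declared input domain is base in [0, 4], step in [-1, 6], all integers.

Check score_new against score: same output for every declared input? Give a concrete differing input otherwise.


Run the pair on base=2, step=-1.
score: scale = 0; ((step - scale) == max(scale, base)) -> false; scale = 2; return 2
score_new: total = 1; ((step - total) == max(total, base)) -> false; total = 1; return 1
2 != 1, so the rewrite changes behavior.
verdict: not equivalent; witness: base=2, step=-1


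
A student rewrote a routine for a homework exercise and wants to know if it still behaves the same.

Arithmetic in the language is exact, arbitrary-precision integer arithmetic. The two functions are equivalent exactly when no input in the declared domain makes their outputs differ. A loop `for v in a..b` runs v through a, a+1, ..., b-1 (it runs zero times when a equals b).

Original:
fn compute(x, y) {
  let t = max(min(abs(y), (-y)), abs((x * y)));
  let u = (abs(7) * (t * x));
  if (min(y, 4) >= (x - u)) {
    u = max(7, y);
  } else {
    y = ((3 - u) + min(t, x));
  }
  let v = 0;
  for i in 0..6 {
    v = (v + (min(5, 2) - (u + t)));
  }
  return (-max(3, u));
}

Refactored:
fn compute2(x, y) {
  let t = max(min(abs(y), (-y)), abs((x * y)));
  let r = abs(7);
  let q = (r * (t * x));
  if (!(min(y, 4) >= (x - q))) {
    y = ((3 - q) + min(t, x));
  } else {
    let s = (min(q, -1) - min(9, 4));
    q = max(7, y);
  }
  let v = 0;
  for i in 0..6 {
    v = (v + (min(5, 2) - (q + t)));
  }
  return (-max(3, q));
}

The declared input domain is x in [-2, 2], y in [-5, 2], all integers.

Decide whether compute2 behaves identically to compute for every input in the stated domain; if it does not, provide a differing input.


Differences: constant usage differs, arithmetic usage differs, min/max/abs usage differs, statement counts differ, local variable names differ, boolean connective usage differs — yet all 40 inputs agree.
verdict: equivalent


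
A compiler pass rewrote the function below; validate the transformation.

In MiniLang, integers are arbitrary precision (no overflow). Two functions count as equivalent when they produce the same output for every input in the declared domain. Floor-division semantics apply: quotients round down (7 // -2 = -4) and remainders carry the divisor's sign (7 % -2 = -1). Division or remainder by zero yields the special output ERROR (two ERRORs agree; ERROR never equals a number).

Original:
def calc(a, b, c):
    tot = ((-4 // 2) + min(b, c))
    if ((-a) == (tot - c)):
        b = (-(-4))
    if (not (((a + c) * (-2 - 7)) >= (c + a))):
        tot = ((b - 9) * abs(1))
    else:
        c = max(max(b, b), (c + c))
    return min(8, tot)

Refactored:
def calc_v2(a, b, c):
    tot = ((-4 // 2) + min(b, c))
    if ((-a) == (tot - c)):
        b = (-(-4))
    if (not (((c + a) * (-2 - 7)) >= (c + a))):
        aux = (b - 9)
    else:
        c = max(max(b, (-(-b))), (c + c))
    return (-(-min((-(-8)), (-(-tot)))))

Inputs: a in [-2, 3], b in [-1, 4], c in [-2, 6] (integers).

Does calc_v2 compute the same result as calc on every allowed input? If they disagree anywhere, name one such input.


Consider the input a=-2, b=-1, c=3.
calc: tot := -3 | ((-a) == (tot - c)): false | (not (((a + c) * (-2 - 7)) >= (c + a))): true | tot := -10 | result -10
calc_v2: tot := -3 | ((-a) == (tot - c)): false | (not (((c + a) * (-2 - 7)) >= (c + a))): true | aux := -10 | result -3
-10 and -3 differ, so these are not the same function on this domain.
verdict: not equivalent; witness: a=-2, b=-1, c=3


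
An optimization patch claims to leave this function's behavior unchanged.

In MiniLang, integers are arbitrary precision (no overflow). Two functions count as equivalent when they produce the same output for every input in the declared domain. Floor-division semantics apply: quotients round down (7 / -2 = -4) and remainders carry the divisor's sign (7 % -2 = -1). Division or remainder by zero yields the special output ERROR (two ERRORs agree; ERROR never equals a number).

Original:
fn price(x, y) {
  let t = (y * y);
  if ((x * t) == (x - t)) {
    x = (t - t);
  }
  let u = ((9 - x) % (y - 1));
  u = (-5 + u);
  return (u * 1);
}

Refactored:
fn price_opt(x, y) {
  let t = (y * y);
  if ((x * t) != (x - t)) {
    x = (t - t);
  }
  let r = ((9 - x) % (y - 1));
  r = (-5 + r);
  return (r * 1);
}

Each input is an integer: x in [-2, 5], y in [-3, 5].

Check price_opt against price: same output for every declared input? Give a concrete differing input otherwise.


There is a counterexample at x=-2, y=-3: -6 on one side, -8 on the other.
price: t := 9 | ((x * t) == (x - t)): false | u := -1 | u := -6 | result -6
price_opt: t := 9 | ((x * t) != (x - t)): true | x := 0 | r := -3 | r := -8 | result -8
verdict: not equivalent; witness: x=-2, y=-3
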